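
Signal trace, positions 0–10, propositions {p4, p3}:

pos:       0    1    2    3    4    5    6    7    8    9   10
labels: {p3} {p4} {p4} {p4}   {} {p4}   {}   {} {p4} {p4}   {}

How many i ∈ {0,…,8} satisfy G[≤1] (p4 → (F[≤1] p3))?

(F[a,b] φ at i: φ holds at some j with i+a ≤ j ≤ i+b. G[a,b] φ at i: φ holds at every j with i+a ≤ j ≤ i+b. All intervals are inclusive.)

1

Evaluate at each i in [0,8]:
  i=0: ✗ (fails at j=1)
  i=1: ✗ (fails at j=1)
  i=2: ✗ (fails at j=2)
  i=3: ✗ (fails at j=3)
  i=4: ✗ (fails at j=5)
  i=5: ✗ (fails at j=5)
  i=6: ✓ (all of [6,7])
  i=7: ✗ (fails at j=8)
  i=8: ✗ (fails at j=8)
Positions where it holds: {6} → 1.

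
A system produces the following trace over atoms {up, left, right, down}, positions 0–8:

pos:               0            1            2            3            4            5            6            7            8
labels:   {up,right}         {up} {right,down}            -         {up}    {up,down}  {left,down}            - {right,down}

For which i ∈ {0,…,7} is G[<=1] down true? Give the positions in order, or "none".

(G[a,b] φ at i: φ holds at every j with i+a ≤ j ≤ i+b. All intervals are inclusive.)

5

Evaluate at each i in [0,7]:
  i=0: ✗ (fails at j=0)
  i=1: ✗ (fails at j=1)
  i=2: ✗ (fails at j=3)
  i=3: ✗ (fails at j=3)
  i=4: ✗ (fails at j=4)
  i=5: ✓ (all of [5,6])
  i=6: ✗ (fails at j=7)
  i=7: ✗ (fails at j=7)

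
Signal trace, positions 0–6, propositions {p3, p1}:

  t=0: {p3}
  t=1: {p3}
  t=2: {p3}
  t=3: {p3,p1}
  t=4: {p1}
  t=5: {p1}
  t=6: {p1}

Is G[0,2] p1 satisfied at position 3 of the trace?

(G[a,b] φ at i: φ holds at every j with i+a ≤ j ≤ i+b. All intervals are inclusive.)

True

Check p1 at every j in [3,5]:
  j=3: true
  j=4: true
  j=5: true
All positions satisfy it → formula holds.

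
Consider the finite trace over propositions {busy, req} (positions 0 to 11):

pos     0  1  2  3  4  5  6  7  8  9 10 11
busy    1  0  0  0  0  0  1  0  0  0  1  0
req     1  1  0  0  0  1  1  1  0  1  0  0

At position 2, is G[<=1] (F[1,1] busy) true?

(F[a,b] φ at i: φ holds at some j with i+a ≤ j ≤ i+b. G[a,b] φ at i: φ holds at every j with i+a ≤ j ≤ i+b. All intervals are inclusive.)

No

Check F[1,1] busy at every j in [2,3]:
  j=2: fails (none in [3,3])
  j=3: fails (none in [4,4])
Fails at j=2 → formula fails.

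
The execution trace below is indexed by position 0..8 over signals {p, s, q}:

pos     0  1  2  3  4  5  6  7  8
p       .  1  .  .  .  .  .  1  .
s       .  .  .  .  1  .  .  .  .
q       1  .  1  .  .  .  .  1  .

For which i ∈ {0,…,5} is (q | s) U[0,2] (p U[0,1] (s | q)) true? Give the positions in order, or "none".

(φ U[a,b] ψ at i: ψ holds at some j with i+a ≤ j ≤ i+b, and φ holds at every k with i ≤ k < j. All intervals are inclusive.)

0, 1, 2, 4

Evaluate at each i in [0,5]:
  i=0: ✓ (rhs at j=0)
  i=1: ✓ (rhs at j=1)
  i=2: ✓ (rhs at j=2)
  i=3: ✗ (lhs fails at k=3 before rhs at j=4)
  i=4: ✓ (rhs at j=4)
  i=5: ✗ (lhs fails at k=5 before rhs at j=7)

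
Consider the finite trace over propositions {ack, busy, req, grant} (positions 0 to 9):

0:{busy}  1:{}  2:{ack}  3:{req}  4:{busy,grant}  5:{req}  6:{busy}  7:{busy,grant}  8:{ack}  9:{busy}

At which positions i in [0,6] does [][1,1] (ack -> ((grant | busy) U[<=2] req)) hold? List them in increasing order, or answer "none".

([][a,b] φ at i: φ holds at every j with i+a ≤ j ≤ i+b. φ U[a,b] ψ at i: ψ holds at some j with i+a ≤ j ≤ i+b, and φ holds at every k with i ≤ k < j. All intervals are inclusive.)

Evaluate at each i in [0,6]:
  i=0: ✓ (all of [1,1])
  i=1: ✗ (fails at j=2)
  i=2: ✓ (all of [3,3])
  i=3: ✓ (all of [4,4])
  i=4: ✓ (all of [5,5])
  i=5: ✓ (all of [6,6])
  i=6: ✓ (all of [7,7])

0, 2, 3, 4, 5, 6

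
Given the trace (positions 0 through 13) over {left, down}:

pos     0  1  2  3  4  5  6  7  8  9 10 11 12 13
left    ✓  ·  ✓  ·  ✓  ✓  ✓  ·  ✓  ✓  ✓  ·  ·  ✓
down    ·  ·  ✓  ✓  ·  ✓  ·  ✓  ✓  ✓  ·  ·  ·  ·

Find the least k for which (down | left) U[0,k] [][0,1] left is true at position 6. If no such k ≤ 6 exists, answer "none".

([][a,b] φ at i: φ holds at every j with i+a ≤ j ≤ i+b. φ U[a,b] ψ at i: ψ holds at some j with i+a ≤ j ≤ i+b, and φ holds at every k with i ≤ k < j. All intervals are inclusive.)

2

Need earliest j ≥ 6 with [][0,1] left, and (down | left) at every k in [6,j-1].
  j=6: rhs fails.
  j=7: rhs fails.
  j=8: rhs holds; lhs holds on [6,7]. k = 2.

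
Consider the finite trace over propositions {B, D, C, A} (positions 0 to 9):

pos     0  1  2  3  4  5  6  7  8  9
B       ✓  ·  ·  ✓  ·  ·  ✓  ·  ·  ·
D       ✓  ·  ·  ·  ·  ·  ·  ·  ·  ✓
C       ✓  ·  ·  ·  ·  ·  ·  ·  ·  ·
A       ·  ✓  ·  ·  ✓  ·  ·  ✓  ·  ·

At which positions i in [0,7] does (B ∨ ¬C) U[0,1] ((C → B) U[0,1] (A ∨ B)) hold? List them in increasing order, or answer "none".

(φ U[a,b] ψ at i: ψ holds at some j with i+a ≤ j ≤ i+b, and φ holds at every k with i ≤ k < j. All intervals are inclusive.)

Evaluate at each i in [0,7]:
  i=0: ✓ (rhs at j=0)
  i=1: ✓ (rhs at j=1)
  i=2: ✓ (rhs at j=2)
  i=3: ✓ (rhs at j=3)
  i=4: ✓ (rhs at j=4)
  i=5: ✓ (rhs at j=5)
  i=6: ✓ (rhs at j=6)
  i=7: ✓ (rhs at j=7)

0, 1, 2, 3, 4, 5, 6, 7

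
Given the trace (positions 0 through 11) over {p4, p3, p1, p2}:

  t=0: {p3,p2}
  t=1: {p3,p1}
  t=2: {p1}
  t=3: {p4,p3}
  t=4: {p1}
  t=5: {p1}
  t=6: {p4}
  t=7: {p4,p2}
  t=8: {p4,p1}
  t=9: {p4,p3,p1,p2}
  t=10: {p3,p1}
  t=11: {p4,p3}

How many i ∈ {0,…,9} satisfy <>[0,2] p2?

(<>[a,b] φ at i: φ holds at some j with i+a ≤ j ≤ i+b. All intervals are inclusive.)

6

Evaluate at each i in [0,9]:
  i=0: ✓ (witness j=0)
  i=1: ✗ (none in [1,3])
  i=2: ✗ (none in [2,4])
  i=3: ✗ (none in [3,5])
  i=4: ✗ (none in [4,6])
  i=5: ✓ (witness j=7)
  i=6: ✓ (witness j=7)
  i=7: ✓ (witness j=7)
  i=8: ✓ (witness j=9)
  i=9: ✓ (witness j=9)
Positions where it holds: {0, 5, 6, 7, 8, 9} → 6.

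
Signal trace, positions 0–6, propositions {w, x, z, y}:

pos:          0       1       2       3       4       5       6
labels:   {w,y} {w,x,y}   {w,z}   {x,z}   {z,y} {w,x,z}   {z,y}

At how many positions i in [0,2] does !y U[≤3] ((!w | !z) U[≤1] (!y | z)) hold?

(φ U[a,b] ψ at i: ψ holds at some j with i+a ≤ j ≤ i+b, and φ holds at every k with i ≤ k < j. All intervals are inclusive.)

2

Evaluate at each i in [0,2]:
  i=0: ✗ (lhs fails at k=0 before rhs at j=1)
  i=1: ✓ (rhs at j=1)
  i=2: ✓ (rhs at j=2)
Positions where it holds: {1, 2} → 2.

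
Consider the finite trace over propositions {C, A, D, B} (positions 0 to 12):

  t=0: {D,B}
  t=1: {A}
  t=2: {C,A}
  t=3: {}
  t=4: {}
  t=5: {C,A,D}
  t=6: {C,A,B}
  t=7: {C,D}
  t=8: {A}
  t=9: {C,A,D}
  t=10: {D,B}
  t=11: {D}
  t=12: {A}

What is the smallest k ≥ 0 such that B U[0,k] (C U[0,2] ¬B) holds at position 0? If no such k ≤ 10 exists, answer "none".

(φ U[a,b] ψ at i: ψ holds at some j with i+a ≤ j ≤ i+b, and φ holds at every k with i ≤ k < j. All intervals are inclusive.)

Need earliest j ≥ 0 with (C U[0,2] ¬B), and B at every k in [0,j-1].
  j=0: rhs fails.
  j=1: rhs holds; lhs holds on [0,0]. k = 1.

1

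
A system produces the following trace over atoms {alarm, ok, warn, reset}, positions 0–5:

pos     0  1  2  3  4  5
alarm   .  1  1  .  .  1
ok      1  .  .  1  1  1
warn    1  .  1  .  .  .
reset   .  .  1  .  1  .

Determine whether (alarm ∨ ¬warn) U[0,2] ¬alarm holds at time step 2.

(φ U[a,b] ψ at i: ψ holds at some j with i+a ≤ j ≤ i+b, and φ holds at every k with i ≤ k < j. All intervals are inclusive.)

Need some j in [2,4] with ¬alarm, and (alarm ∨ ¬warn) at every k in [2,j-1].
  j=2: ¬alarm false.
  j=3: ¬alarm holds; (alarm ∨ ¬warn) holds at every k in [2,2] → satisfied.

Holds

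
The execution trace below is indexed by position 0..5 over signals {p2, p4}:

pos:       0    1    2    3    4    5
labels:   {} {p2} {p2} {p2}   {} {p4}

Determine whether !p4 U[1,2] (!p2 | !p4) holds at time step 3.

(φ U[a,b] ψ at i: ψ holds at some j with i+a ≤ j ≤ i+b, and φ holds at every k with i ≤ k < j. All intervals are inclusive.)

Need some j in [4,5] with (!p2 | !p4), and !p4 at every k in [3,j-1].
  j=4: (!p2 | !p4) holds; !p4 holds at every k in [3,3] → satisfied.

Yes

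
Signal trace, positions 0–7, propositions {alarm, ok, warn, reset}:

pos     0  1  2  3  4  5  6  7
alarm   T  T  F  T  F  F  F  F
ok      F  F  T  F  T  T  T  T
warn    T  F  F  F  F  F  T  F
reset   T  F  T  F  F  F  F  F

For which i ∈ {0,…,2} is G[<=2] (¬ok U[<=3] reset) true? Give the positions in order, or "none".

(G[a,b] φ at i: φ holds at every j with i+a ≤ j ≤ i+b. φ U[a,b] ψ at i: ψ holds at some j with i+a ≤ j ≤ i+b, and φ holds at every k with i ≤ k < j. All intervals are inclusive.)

Evaluate at each i in [0,2]:
  i=0: ✓ (all of [0,2])
  i=1: ✗ (fails at j=3)
  i=2: ✗ (fails at j=3)

0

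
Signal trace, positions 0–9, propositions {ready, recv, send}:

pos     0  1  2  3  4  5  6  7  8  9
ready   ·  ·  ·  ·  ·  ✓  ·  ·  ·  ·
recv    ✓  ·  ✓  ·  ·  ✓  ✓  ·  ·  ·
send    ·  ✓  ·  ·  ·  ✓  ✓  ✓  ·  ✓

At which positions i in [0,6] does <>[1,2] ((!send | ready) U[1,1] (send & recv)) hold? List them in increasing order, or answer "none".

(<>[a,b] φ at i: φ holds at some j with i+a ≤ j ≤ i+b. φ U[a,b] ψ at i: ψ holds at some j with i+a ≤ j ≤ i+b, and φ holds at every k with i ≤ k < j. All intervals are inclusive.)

2, 3, 4

Evaluate at each i in [0,6]:
  i=0: ✗ (none in [1,2])
  i=1: ✗ (none in [2,3])
  i=2: ✓ (witness j=4)
  i=3: ✓ (witness j=4)
  i=4: ✓ (witness j=5)
  i=5: ✗ (none in [6,7])
  i=6: ✗ (none in [7,8])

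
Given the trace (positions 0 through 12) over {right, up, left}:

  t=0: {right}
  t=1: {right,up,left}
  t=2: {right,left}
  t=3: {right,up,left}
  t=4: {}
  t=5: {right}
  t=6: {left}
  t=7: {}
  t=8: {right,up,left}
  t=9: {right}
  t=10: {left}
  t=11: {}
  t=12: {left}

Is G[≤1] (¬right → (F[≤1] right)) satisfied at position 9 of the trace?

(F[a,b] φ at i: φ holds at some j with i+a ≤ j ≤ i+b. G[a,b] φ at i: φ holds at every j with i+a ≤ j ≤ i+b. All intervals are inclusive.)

Does not hold

Check (¬right → (F[≤1] right)) at every j in [9,10]:
  j=9: antecedent false → ✓
  j=10: antecedent true; consequent fails (none in [10,11]) → ✗
Fails at j=10 → formula fails.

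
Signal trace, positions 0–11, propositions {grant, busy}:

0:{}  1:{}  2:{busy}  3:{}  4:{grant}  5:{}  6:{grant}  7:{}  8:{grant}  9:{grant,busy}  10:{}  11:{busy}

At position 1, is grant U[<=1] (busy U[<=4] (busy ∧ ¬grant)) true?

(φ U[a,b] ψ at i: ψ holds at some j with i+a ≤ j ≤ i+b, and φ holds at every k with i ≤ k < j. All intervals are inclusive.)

False

Need some j in [1,2] with (busy U[<=4] (busy ∧ ¬grant)), and grant at every k in [1,j-1].
  j=1: (busy U[<=4] (busy ∧ ¬grant)) — fails.
  j=2: (busy U[<=4] (busy ∧ ¬grant)) holds, but grant fails at k=1 → not this j.
No j in the window works → until fails.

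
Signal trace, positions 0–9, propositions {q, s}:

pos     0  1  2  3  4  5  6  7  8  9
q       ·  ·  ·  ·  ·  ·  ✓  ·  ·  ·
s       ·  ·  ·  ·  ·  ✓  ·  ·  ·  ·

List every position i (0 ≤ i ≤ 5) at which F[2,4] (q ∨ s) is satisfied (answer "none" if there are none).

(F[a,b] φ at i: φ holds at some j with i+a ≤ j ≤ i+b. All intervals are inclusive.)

1, 2, 3, 4

Evaluate at each i in [0,5]:
  i=0: ✗ (none in [2,4])
  i=1: ✓ (witness j=5)
  i=2: ✓ (witness j=5)
  i=3: ✓ (witness j=5)
  i=4: ✓ (witness j=6)
  i=5: ✗ (none in [7,9])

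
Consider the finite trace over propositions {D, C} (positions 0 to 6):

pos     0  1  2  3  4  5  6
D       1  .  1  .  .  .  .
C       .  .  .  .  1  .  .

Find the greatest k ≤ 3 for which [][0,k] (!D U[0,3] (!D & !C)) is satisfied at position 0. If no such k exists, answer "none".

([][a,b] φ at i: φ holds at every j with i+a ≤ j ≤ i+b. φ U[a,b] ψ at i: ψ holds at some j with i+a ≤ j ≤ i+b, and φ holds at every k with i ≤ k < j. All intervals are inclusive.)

none

(!D U[0,3] (!D & !C)) must hold from j=0 onward; find where it first fails.
  j=0: fails → no k works.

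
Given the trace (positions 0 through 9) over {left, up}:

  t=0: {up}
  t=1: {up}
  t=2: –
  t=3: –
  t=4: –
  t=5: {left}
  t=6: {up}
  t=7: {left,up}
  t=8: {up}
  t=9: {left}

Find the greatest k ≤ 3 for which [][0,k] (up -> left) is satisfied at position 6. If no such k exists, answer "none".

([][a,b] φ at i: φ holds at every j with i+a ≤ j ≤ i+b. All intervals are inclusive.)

none

(up -> left) must hold from j=6 onward; find where it first fails.
  j=6: fails → no k works.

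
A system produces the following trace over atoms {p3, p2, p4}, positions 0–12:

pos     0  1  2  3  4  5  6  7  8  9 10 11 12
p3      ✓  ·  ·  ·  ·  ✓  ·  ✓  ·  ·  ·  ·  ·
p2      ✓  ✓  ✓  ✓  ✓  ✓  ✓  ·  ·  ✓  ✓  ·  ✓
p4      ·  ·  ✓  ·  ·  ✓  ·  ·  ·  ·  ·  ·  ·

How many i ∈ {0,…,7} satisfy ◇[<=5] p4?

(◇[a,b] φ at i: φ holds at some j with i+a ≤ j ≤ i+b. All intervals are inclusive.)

Evaluate at each i in [0,7]:
  i=0: ✓ (witness j=2)
  i=1: ✓ (witness j=2)
  i=2: ✓ (witness j=2)
  i=3: ✓ (witness j=5)
  i=4: ✓ (witness j=5)
  i=5: ✓ (witness j=5)
  i=6: ✗ (none in [6,11])
  i=7: ✗ (none in [7,12])
Positions where it holds: {0, 1, 2, 3, 4, 5} → 6.

6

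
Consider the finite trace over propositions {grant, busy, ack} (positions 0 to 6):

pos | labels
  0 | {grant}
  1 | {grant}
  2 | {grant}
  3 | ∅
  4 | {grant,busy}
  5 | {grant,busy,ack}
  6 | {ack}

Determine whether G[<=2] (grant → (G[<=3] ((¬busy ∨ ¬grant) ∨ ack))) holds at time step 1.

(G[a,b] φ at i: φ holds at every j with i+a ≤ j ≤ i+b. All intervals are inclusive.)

Check (grant → (G[<=3] ((¬busy ∨ ¬grant) ∨ ack))) at every j in [1,3]:
  j=1: antecedent true; consequent fails at 4 → ✗
  j=2: antecedent true; consequent fails at 4 → ✗
  j=3: antecedent false → ✓
Fails at j=1 → formula fails.

Does not hold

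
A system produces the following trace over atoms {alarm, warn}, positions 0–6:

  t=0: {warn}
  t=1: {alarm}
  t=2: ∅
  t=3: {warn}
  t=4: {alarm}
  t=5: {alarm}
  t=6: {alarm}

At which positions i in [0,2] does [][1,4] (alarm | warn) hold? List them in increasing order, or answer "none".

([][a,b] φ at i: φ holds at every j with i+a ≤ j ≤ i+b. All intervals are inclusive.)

2

Evaluate at each i in [0,2]:
  i=0: ✗ (fails at j=2)
  i=1: ✗ (fails at j=2)
  i=2: ✓ (all of [3,6])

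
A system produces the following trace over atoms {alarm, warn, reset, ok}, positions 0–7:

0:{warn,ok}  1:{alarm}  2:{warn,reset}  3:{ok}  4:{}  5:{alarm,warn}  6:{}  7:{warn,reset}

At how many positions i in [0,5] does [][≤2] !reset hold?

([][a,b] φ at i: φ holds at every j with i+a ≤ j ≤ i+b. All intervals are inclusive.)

Evaluate at each i in [0,5]:
  i=0: ✗ (fails at j=2)
  i=1: ✗ (fails at j=2)
  i=2: ✗ (fails at j=2)
  i=3: ✓ (all of [3,5])
  i=4: ✓ (all of [4,6])
  i=5: ✗ (fails at j=7)
Positions where it holds: {3, 4} → 2.

2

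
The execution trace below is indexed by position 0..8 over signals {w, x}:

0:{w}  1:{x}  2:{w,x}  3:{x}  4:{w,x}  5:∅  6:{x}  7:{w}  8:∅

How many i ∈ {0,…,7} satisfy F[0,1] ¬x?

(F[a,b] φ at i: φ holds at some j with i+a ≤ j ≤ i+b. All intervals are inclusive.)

Evaluate at each i in [0,7]:
  i=0: ✓ (witness j=0)
  i=1: ✗ (none in [1,2])
  i=2: ✗ (none in [2,3])
  i=3: ✗ (none in [3,4])
  i=4: ✓ (witness j=5)
  i=5: ✓ (witness j=5)
  i=6: ✓ (witness j=7)
  i=7: ✓ (witness j=7)
Positions where it holds: {0, 4, 5, 6, 7} → 5.

5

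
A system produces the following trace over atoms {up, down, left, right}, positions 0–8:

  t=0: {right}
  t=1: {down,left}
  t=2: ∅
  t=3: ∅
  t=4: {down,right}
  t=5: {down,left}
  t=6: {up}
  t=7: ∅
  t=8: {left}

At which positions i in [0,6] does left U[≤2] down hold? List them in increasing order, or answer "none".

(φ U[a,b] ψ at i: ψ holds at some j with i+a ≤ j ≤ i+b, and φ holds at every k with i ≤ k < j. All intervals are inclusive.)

Evaluate at each i in [0,6]:
  i=0: ✗ (lhs fails at k=0 before rhs at j=1)
  i=1: ✓ (rhs at j=1)
  i=2: ✗ (lhs fails at k=2 before rhs at j=4)
  i=3: ✗ (lhs fails at k=3 before rhs at j=4)
  i=4: ✓ (rhs at j=4)
  i=5: ✓ (rhs at j=5)
  i=6: ✗ (no rhs in [6,8])

1, 4, 5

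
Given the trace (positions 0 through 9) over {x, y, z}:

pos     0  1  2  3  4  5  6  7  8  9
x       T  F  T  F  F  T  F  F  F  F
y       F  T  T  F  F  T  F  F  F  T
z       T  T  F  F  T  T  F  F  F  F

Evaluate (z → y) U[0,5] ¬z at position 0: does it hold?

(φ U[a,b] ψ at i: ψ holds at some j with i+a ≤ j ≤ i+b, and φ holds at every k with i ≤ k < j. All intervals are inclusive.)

Does not hold

Need some j in [0,5] with ¬z, and (z → y) at every k in [0,j-1].
  j=0: ¬z false.
  j=1: ¬z false.
  j=2: ¬z holds, but (z → y) fails at k=0 → not this j.
  j=3: ¬z holds, but (z → y) fails at k=0 → not this j.
  j=4: ¬z false.
  j=5: ¬z false.
No j in the window works → until fails.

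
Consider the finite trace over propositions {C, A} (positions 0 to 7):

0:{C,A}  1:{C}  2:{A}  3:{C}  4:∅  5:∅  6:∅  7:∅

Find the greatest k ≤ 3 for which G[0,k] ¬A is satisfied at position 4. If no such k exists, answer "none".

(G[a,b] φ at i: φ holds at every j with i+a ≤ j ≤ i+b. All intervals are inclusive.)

¬A must hold from j=4 onward; find where it first fails.
  j=4: holds
  j=5: holds
  j=6: holds
  j=7: holds
Holds through j=7; largest k = 3.

3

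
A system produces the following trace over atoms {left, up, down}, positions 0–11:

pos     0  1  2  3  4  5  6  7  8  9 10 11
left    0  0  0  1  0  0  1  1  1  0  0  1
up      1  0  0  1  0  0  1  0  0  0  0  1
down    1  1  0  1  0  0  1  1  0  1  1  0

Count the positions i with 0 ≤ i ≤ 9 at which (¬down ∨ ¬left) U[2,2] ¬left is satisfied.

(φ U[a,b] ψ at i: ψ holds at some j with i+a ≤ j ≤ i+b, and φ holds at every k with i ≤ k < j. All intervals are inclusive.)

2

Evaluate at each i in [0,9]:
  i=0: ✓ (rhs at j=2; lhs holds on [0,1])
  i=1: ✗ (no rhs in [3,3])
  i=2: ✗ (lhs fails at k=3 before rhs at j=4)
  i=3: ✗ (lhs fails at k=3 before rhs at j=5)
  i=4: ✗ (no rhs in [6,6])
  i=5: ✗ (no rhs in [7,7])
  i=6: ✗ (no rhs in [8,8])
  i=7: ✗ (lhs fails at k=7 before rhs at j=9)
  i=8: ✓ (rhs at j=10; lhs holds on [8,9])
  i=9: ✗ (no rhs in [11,11])
Positions where it holds: {0, 8} → 2.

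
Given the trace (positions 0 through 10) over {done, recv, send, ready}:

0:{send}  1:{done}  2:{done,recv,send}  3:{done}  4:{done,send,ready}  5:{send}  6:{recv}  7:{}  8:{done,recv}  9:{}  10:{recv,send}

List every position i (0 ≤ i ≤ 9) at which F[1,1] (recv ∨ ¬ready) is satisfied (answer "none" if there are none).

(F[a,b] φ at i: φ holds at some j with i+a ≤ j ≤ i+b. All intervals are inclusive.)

Evaluate at each i in [0,9]:
  i=0: ✓ (witness j=1)
  i=1: ✓ (witness j=2)
  i=2: ✓ (witness j=3)
  i=3: ✗ (none in [4,4])
  i=4: ✓ (witness j=5)
  i=5: ✓ (witness j=6)
  i=6: ✓ (witness j=7)
  i=7: ✓ (witness j=8)
  i=8: ✓ (witness j=9)
  i=9: ✓ (witness j=10)

0, 1, 2, 4, 5, 6, 7, 8, 9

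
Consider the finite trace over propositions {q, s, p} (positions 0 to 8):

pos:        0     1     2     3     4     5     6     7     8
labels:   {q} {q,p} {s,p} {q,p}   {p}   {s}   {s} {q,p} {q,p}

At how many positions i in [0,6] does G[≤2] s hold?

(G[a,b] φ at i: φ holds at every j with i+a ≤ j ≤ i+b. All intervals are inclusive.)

0

Evaluate at each i in [0,6]:
  i=0: ✗ (fails at j=0)
  i=1: ✗ (fails at j=1)
  i=2: ✗ (fails at j=3)
  i=3: ✗ (fails at j=3)
  i=4: ✗ (fails at j=4)
  i=5: ✗ (fails at j=7)
  i=6: ✗ (fails at j=7)
Positions where it holds: {} → 0.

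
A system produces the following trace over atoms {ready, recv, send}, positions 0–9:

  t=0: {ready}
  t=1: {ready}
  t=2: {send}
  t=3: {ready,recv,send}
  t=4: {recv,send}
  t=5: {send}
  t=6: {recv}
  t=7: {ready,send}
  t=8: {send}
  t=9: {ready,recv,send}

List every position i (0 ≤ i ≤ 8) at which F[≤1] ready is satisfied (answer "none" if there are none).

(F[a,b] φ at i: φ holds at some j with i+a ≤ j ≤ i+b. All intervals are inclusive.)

0, 1, 2, 3, 6, 7, 8

Evaluate at each i in [0,8]:
  i=0: ✓ (witness j=0)
  i=1: ✓ (witness j=1)
  i=2: ✓ (witness j=3)
  i=3: ✓ (witness j=3)
  i=4: ✗ (none in [4,5])
  i=5: ✗ (none in [5,6])
  i=6: ✓ (witness j=7)
  i=7: ✓ (witness j=7)
  i=8: ✓ (witness j=9)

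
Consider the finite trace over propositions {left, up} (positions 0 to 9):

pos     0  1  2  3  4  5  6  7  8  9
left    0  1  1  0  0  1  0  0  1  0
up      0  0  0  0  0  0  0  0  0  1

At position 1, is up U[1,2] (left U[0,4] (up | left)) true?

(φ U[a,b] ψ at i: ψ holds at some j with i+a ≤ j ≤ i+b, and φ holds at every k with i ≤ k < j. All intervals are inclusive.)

False

Need some j in [2,3] with (left U[0,4] (up | left)), and up at every k in [1,j-1].
  j=2: (left U[0,4] (up | left)) holds, but up fails at k=1 → not this j.
  j=3: (left U[0,4] (up | left)) — fails.
No j in the window works → until fails.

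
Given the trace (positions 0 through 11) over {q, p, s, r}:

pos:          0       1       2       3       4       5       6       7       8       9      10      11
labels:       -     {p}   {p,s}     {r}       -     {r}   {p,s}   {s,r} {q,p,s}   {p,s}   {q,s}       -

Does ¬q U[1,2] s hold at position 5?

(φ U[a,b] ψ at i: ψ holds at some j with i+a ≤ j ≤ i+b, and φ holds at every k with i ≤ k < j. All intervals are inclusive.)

Need some j in [6,7] with s, and ¬q at every k in [5,j-1].
  j=6: s holds; ¬q holds at every k in [5,5] → satisfied.

Yes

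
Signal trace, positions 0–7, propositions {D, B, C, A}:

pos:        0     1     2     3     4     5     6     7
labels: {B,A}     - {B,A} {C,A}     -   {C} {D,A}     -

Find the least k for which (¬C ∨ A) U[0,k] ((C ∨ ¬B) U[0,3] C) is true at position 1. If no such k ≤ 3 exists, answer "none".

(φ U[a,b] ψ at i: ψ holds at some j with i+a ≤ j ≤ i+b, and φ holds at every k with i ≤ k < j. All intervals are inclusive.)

2

Need earliest j ≥ 1 with ((C ∨ ¬B) U[0,3] C), and (¬C ∨ A) at every k in [1,j-1].
  j=1: rhs fails.
  j=2: rhs fails.
  j=3: rhs holds; lhs holds on [1,2]. k = 2.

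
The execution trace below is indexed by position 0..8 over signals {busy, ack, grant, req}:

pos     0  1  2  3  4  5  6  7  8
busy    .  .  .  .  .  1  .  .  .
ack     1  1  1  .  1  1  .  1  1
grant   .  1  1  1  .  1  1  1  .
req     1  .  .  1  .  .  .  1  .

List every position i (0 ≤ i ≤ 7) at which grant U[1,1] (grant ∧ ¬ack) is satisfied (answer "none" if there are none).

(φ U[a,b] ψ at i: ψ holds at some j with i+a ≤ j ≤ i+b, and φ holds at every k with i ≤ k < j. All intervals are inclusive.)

Evaluate at each i in [0,7]:
  i=0: ✗ (no rhs in [1,1])
  i=1: ✗ (no rhs in [2,2])
  i=2: ✓ (rhs at j=3; lhs holds on [2,2])
  i=3: ✗ (no rhs in [4,4])
  i=4: ✗ (no rhs in [5,5])
  i=5: ✓ (rhs at j=6; lhs holds on [5,5])
  i=6: ✗ (no rhs in [7,7])
  i=7: ✗ (no rhs in [8,8])

2, 5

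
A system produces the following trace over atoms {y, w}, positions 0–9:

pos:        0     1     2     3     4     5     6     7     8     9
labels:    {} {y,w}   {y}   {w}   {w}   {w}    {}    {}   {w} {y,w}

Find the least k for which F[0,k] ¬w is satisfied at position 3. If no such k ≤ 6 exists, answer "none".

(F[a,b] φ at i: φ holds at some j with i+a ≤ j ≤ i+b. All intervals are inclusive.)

3

Scan j = 3,4,… for ¬w:
  j=3: fails
  j=4: fails
  j=5: fails
  j=6: holds
First hit at j=6, so smallest k = 6-3 = 3.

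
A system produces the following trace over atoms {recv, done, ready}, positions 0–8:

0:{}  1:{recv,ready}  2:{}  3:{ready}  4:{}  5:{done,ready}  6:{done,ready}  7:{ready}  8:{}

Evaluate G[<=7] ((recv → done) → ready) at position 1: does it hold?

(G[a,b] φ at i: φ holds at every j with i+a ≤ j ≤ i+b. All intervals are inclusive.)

Check ((recv → done) → ready) at every j in [1,8]:
  j=1: antecedent false → ✓
  j=2: antecedent true; consequent false → ✗
  j=3: antecedent true; consequent true → ✓
  j=4: antecedent true; consequent false → ✗
  j=5: antecedent true; consequent true → ✓
  j=6: antecedent true; consequent true → ✓
  j=7: antecedent true; consequent true → ✓
  j=8: antecedent true; consequent false → ✗
Fails at j=2 → formula fails.

No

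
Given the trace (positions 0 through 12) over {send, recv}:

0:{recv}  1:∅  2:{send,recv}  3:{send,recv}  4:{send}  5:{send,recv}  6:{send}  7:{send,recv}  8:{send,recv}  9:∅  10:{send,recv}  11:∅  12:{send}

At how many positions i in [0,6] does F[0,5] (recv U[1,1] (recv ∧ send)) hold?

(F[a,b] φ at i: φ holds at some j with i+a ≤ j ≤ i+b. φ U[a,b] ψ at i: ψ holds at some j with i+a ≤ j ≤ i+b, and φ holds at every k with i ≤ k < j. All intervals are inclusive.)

Evaluate at each i in [0,6]:
  i=0: ✓ (witness j=2)
  i=1: ✓ (witness j=2)
  i=2: ✓ (witness j=2)
  i=3: ✓ (witness j=7)
  i=4: ✓ (witness j=7)
  i=5: ✓ (witness j=7)
  i=6: ✓ (witness j=7)
Positions where it holds: {0, 1, 2, 3, 4, 5, 6} → 7.

7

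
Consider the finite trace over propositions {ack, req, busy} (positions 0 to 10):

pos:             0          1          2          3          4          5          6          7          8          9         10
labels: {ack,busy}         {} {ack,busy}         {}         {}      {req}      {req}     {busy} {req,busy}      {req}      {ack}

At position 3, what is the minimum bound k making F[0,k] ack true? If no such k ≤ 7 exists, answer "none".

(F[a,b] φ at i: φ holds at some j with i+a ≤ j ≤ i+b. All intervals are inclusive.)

7

Scan j = 3,4,… for ack:
  j=3: fails
  j=4: fails
  j=5: fails
  j=6: fails
  j=7: fails
  j=8: fails
  j=9: fails
  j=10: holds
First hit at j=10, so smallest k = 10-3 = 7.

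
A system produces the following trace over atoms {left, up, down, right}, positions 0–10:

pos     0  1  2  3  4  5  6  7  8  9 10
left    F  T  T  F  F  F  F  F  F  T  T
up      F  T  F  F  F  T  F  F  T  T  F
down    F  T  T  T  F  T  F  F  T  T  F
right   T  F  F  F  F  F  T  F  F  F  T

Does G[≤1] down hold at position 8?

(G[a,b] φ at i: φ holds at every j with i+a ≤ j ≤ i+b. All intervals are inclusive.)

True

Check down at every j in [8,9]:
  j=8: true
  j=9: true
All positions satisfy it → formula holds.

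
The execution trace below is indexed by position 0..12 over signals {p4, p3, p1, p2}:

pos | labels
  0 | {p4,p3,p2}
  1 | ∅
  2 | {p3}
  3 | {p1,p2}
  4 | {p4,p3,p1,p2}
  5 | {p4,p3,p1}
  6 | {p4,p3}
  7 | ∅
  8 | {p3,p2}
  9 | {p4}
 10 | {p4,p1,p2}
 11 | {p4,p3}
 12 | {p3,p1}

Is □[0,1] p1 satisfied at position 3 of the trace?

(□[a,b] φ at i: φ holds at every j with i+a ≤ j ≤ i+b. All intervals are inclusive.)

Check p1 at every j in [3,4]:
  j=3: true
  j=4: true
All positions satisfy it → formula holds.

True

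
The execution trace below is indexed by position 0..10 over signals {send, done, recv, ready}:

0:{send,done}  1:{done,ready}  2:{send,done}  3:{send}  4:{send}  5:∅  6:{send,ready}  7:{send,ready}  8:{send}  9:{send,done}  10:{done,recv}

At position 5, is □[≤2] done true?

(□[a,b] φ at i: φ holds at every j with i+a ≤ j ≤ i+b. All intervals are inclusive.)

Does not hold

Check done at every j in [5,7]:
  j=5: false
  j=6: false
  j=7: false
Fails at j=5 → formula fails.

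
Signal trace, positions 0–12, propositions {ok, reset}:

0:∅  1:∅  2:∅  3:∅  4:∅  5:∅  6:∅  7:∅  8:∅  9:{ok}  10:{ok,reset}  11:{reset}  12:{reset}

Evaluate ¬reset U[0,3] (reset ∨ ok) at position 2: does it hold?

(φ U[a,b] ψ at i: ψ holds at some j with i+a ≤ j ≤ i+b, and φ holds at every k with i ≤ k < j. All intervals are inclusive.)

Need some j in [2,5] with (reset ∨ ok), and ¬reset at every k in [2,j-1].
  j=2: (reset ∨ ok) false.
  j=3: (reset ∨ ok) false.
  j=4: (reset ∨ ok) false.
  j=5: (reset ∨ ok) false.
No j in the window works → until fails.

Does not hold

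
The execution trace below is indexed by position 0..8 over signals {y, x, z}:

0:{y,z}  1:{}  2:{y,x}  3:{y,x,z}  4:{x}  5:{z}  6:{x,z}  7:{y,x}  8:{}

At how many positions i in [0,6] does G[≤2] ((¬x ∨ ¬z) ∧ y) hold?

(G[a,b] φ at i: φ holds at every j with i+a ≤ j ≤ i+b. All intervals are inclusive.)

0

Evaluate at each i in [0,6]:
  i=0: ✗ (fails at j=1)
  i=1: ✗ (fails at j=1)
  i=2: ✗ (fails at j=3)
  i=3: ✗ (fails at j=3)
  i=4: ✗ (fails at j=4)
  i=5: ✗ (fails at j=5)
  i=6: ✗ (fails at j=6)
Positions where it holds: {} → 0.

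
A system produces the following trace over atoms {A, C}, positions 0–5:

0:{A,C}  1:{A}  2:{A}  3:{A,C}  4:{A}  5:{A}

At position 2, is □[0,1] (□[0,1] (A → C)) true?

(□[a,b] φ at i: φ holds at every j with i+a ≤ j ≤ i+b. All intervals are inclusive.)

Check □[0,1] (A → C) at every j in [2,3]:
  j=2: fails at 2
  j=3: fails at 4
Fails at j=2 → formula fails.

No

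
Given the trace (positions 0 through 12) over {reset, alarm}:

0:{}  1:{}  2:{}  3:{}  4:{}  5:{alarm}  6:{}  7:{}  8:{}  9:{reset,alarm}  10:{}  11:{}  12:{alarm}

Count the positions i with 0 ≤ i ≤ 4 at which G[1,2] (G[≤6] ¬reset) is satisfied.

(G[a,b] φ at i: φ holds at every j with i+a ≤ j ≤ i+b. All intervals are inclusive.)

1

Evaluate at each i in [0,4]:
  i=0: ✓ (all of [1,2])
  i=1: ✗ (fails at j=3)
  i=2: ✗ (fails at j=3)
  i=3: ✗ (fails at j=4)
  i=4: ✗ (fails at j=5)
Positions where it holds: {0} → 1.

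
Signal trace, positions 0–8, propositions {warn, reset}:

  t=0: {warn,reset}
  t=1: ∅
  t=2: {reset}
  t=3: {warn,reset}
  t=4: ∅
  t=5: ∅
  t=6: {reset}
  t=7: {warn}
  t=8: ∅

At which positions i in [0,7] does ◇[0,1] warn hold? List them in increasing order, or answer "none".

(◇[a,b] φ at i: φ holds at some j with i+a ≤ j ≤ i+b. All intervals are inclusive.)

Evaluate at each i in [0,7]:
  i=0: ✓ (witness j=0)
  i=1: ✗ (none in [1,2])
  i=2: ✓ (witness j=3)
  i=3: ✓ (witness j=3)
  i=4: ✗ (none in [4,5])
  i=5: ✗ (none in [5,6])
  i=6: ✓ (witness j=7)
  i=7: ✓ (witness j=7)

0, 2, 3, 6, 7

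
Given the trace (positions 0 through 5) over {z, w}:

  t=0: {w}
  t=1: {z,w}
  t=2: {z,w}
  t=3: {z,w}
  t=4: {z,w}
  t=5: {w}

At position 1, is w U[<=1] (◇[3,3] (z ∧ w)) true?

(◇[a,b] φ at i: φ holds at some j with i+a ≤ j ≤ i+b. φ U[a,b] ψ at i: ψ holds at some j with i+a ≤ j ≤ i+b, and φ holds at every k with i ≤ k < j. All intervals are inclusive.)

True

Need some j in [1,2] with ◇[3,3] (z ∧ w), and w at every k in [1,j-1].
  j=1: ◇[3,3] (z ∧ w) holds; no prefix to check → satisfied.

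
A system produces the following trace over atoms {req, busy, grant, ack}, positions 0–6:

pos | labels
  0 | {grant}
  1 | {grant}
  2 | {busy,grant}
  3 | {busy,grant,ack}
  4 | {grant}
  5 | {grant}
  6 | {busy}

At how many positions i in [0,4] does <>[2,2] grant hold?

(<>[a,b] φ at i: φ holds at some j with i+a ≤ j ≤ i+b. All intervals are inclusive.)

4

Evaluate at each i in [0,4]:
  i=0: ✓ (witness j=2)
  i=1: ✓ (witness j=3)
  i=2: ✓ (witness j=4)
  i=3: ✓ (witness j=5)
  i=4: ✗ (none in [6,6])
Positions where it holds: {0, 1, 2, 3} → 4.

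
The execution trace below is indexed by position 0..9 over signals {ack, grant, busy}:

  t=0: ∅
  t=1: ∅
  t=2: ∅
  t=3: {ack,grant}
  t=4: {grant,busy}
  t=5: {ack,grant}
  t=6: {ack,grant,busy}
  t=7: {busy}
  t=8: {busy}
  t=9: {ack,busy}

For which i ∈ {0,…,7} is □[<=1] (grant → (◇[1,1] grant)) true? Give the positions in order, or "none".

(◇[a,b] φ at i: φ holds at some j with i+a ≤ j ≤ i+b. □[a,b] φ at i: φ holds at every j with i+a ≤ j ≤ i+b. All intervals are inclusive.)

0, 1, 2, 3, 4, 7

Evaluate at each i in [0,7]:
  i=0: ✓ (all of [0,1])
  i=1: ✓ (all of [1,2])
  i=2: ✓ (all of [2,3])
  i=3: ✓ (all of [3,4])
  i=4: ✓ (all of [4,5])
  i=5: ✗ (fails at j=6)
  i=6: ✗ (fails at j=6)
  i=7: ✓ (all of [7,8])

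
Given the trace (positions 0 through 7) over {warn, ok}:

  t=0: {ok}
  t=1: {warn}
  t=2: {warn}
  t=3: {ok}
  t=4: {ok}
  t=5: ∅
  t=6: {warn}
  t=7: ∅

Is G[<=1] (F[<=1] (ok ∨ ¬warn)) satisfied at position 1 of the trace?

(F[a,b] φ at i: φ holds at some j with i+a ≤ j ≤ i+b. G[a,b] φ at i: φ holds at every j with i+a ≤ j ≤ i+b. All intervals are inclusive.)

Check F[<=1] (ok ∨ ¬warn) at every j in [1,2]:
  j=1: fails (none in [1,2])
  j=2: holds (witness at 3)
Fails at j=1 → formula fails.

Does not hold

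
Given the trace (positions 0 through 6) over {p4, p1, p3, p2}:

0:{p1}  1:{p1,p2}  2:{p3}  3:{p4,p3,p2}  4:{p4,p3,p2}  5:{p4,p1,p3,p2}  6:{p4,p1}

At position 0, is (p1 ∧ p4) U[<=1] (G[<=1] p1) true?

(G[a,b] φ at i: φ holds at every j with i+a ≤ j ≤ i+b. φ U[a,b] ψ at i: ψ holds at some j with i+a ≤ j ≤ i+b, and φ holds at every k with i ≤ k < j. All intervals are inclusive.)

True

Need some j in [0,1] with G[<=1] p1, and (p1 ∧ p4) at every k in [0,j-1].
  j=0: G[<=1] p1 holds; no prefix to check → satisfied.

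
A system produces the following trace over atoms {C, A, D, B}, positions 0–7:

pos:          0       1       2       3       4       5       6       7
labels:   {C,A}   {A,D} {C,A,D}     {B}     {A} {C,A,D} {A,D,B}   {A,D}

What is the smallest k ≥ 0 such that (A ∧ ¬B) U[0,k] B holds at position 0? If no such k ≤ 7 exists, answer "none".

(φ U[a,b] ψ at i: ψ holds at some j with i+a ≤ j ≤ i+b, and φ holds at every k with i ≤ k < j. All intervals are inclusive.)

Need earliest j ≥ 0 with B, and (A ∧ ¬B) at every k in [0,j-1].
  j=0: rhs fails.
  j=1: rhs fails.
  j=2: rhs fails.
  j=3: rhs holds; lhs holds on [0,2]. k = 3.

3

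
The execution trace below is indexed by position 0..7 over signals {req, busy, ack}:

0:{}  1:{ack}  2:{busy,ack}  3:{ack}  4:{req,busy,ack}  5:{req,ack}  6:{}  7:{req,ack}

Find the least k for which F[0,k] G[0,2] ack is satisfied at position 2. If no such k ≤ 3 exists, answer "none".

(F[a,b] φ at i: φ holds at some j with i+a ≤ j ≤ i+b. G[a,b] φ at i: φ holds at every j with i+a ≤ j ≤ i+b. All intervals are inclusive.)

0

Scan j = 2,3,… for G[0,2] ack:
  j=2: holds
First hit at j=2, so smallest k = 2-2 = 0.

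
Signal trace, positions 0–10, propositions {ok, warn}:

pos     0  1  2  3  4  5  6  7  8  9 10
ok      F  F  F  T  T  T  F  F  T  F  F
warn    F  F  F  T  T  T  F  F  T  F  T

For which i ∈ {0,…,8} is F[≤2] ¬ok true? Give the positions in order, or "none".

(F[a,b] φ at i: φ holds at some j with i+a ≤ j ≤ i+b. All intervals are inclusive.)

Evaluate at each i in [0,8]:
  i=0: ✓ (witness j=0)
  i=1: ✓ (witness j=1)
  i=2: ✓ (witness j=2)
  i=3: ✗ (none in [3,5])
  i=4: ✓ (witness j=6)
  i=5: ✓ (witness j=6)
  i=6: ✓ (witness j=6)
  i=7: ✓ (witness j=7)
  i=8: ✓ (witness j=9)

0, 1, 2, 4, 5, 6, 7, 8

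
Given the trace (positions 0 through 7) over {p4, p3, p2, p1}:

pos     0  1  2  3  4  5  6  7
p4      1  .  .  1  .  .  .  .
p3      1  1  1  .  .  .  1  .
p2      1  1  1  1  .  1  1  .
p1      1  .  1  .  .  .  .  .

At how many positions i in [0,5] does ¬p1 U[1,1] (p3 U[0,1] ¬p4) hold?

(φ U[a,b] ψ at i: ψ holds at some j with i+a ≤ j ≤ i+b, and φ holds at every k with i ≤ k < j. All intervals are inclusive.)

Evaluate at each i in [0,5]:
  i=0: ✗ (lhs fails at k=0 before rhs at j=1)
  i=1: ✓ (rhs at j=2; lhs holds on [1,1])
  i=2: ✗ (no rhs in [3,3])
  i=3: ✓ (rhs at j=4; lhs holds on [3,3])
  i=4: ✓ (rhs at j=5; lhs holds on [4,4])
  i=5: ✓ (rhs at j=6; lhs holds on [5,5])
Positions where it holds: {1, 3, 4, 5} → 4.

4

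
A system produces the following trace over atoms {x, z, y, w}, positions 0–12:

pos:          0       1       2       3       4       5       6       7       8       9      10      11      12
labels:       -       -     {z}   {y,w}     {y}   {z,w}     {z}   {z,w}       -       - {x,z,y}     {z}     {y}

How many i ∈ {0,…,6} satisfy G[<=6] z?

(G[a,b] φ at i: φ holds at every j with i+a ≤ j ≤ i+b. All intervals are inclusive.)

0

Evaluate at each i in [0,6]:
  i=0: ✗ (fails at j=0)
  i=1: ✗ (fails at j=1)
  i=2: ✗ (fails at j=3)
  i=3: ✗ (fails at j=3)
  i=4: ✗ (fails at j=4)
  i=5: ✗ (fails at j=8)
  i=6: ✗ (fails at j=8)
Positions where it holds: {} → 0.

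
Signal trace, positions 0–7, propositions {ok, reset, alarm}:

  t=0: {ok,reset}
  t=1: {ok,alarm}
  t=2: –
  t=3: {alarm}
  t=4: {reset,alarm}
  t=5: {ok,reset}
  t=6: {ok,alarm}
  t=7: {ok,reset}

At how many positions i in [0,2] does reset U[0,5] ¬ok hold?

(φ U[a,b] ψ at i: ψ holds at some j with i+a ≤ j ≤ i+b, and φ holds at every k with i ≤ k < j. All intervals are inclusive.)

Evaluate at each i in [0,2]:
  i=0: ✗ (lhs fails at k=1 before rhs at j=2)
  i=1: ✗ (lhs fails at k=1 before rhs at j=2)
  i=2: ✓ (rhs at j=2)
Positions where it holds: {2} → 1.

1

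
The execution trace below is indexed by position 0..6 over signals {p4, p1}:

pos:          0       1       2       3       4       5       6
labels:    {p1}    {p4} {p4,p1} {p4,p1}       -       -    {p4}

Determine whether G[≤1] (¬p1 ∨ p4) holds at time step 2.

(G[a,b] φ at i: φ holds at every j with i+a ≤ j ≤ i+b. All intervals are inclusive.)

Check (¬p1 ∨ p4) at every j in [2,3]:
  j=2: true
  j=3: true
All positions satisfy it → formula holds.

Yes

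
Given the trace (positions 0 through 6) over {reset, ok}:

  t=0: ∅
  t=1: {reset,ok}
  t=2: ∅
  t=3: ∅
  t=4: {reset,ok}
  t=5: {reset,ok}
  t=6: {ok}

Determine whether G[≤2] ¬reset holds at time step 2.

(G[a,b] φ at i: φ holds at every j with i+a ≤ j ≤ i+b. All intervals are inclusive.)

Check ¬reset at every j in [2,4]:
  j=2: true
  j=3: true
  j=4: false
Fails at j=4 → formula fails.

Does not hold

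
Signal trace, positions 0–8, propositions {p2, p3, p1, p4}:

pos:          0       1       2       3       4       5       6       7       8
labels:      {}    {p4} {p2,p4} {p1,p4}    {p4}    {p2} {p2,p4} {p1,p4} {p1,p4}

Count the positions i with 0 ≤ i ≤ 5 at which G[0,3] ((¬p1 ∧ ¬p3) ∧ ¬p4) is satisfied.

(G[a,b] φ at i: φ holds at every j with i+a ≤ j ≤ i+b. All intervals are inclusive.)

0

Evaluate at each i in [0,5]:
  i=0: ✗ (fails at j=1)
  i=1: ✗ (fails at j=1)
  i=2: ✗ (fails at j=2)
  i=3: ✗ (fails at j=3)
  i=4: ✗ (fails at j=4)
  i=5: ✗ (fails at j=6)
Positions where it holds: {} → 0.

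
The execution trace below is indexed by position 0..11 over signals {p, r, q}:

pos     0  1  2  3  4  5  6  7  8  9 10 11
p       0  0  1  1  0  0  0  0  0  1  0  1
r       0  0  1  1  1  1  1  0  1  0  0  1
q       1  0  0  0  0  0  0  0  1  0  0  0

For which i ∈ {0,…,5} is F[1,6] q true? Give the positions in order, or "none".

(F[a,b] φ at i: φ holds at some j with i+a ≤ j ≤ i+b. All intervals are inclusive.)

Evaluate at each i in [0,5]:
  i=0: ✗ (none in [1,6])
  i=1: ✗ (none in [2,7])
  i=2: ✓ (witness j=8)
  i=3: ✓ (witness j=8)
  i=4: ✓ (witness j=8)
  i=5: ✓ (witness j=8)

2, 3, 4, 5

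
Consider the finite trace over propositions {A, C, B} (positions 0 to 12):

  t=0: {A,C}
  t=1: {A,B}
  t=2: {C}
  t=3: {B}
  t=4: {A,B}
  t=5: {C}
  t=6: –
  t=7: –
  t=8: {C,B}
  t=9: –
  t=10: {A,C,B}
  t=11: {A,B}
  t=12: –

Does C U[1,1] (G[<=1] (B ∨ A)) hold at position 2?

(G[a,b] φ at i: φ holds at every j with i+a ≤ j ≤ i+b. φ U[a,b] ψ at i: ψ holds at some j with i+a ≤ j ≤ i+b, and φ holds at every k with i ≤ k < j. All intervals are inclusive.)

Yes

Need some j in [3,3] with G[<=1] (B ∨ A), and C at every k in [2,j-1].
  j=3: G[<=1] (B ∨ A) holds; C holds at every k in [2,2] → satisfied.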